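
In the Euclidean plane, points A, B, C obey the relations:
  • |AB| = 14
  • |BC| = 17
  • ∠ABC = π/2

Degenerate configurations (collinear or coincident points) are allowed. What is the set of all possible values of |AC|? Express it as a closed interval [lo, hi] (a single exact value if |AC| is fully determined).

|AC| = √(485)  (≈ 22.0227)

|AB| ∈ {14}
|BC| ∈ {17}
|AC| ∈ {√(485)}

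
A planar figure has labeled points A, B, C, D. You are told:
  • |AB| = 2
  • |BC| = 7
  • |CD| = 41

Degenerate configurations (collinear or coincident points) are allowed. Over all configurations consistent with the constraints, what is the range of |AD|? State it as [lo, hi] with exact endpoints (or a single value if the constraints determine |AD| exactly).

|AB| ∈ {2}
|BC| ∈ {7}
|CD| ∈ {41}
|AC| ∈ [5, 9]
|BD| ∈ [34, 48]
|AD| ∈ [32, 50]

|AD| ∈ [32, 50]  (≈ [32.0000, 50.0000])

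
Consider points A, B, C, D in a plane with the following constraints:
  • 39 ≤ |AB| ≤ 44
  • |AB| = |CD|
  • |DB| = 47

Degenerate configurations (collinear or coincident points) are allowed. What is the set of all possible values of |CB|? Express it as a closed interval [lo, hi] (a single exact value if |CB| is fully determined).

|AB| ∈ [39, 44]
|BD| ∈ {47}
|CD| ∈ [39, 44]
|AD| ∈ [3, 91]
|BC| ∈ [3, 91]
|AC| ∈ [0, 135]

|CB| ∈ [3, 91]  (≈ [3.0000, 91.0000])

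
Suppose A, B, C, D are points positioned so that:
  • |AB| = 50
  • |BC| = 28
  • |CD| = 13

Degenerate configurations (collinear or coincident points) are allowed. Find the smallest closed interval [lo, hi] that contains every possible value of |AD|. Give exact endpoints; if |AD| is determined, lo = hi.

|AD| ∈ [9, 91]  (≈ [9.0000, 91.0000])

|AB| ∈ {50}
|BC| ∈ {28}
|CD| ∈ {13}
|AC| ∈ [22, 78]
|BD| ∈ [15, 41]
|AD| ∈ [9, 91]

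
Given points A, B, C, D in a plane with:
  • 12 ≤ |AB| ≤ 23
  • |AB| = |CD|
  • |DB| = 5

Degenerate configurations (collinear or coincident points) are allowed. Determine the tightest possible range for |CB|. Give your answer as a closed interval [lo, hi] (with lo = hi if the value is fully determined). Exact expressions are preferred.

|AB| ∈ [12, 23]
|BD| ∈ {5}
|CD| ∈ [12, 23]
|AD| ∈ [7, 28]
|BC| ∈ [7, 28]
|AC| ∈ [0, 51]

|CB| ∈ [7, 28]  (≈ [7.0000, 28.0000])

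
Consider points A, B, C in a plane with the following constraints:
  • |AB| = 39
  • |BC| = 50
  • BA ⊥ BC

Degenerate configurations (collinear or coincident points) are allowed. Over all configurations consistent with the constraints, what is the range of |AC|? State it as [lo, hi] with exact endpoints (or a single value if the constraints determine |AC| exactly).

|AC| = √(4021)  (≈ 63.4114)

|AB| ∈ {39}
|BC| ∈ {50}
|AC| ∈ {√(4021)}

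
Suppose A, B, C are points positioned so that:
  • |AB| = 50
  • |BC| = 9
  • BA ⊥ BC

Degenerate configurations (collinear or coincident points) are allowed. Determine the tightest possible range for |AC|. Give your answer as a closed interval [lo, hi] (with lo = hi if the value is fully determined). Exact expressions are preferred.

|AC| = √(2581)  (≈ 50.8035)

|AB| ∈ {50}
|BC| ∈ {9}
|AC| ∈ {√(2581)}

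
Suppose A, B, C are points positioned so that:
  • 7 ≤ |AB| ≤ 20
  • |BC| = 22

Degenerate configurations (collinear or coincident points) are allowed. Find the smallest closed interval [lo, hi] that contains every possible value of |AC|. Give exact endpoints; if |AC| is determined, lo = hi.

|AC| ∈ [2, 42]  (≈ [2.0000, 42.0000])

|AB| ∈ [7, 20]
|BC| ∈ {22}
|AC| ∈ [2, 42]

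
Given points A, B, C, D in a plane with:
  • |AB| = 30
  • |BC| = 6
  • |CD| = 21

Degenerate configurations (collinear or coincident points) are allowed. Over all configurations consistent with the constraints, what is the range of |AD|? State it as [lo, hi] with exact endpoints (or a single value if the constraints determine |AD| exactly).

|AB| ∈ {30}
|BC| ∈ {6}
|CD| ∈ {21}
|AC| ∈ [24, 36]
|BD| ∈ [15, 27]
|AD| ∈ [3, 57]

|AD| ∈ [3, 57]  (≈ [3.0000, 57.0000])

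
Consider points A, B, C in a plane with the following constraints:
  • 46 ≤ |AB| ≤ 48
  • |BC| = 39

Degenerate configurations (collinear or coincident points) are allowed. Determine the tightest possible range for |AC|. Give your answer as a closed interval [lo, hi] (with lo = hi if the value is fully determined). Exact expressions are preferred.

|AC| ∈ [7, 87]  (≈ [7.0000, 87.0000])

|AB| ∈ [46, 48]
|BC| ∈ {39}
|AC| ∈ [7, 87]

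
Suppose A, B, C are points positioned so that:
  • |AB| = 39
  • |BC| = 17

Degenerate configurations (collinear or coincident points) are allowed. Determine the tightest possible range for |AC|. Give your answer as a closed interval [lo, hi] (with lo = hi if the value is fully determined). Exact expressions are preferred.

|AC| ∈ [22, 56]  (≈ [22.0000, 56.0000])

|AB| ∈ {39}
|BC| ∈ {17}
|AC| ∈ [22, 56]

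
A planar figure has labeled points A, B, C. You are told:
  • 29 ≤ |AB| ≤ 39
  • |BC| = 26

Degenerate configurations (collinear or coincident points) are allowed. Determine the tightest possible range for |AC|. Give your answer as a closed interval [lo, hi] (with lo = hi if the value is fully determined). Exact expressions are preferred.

|AB| ∈ [29, 39]
|BC| ∈ {26}
|AC| ∈ [3, 65]

|AC| ∈ [3, 65]  (≈ [3.0000, 65.0000])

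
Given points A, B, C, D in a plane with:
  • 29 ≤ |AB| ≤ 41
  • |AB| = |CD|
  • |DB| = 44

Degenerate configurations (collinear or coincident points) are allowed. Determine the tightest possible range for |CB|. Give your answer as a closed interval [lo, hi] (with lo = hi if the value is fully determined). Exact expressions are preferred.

|AB| ∈ [29, 41]
|BD| ∈ {44}
|CD| ∈ [29, 41]
|AD| ∈ [3, 85]
|BC| ∈ [3, 85]
|AC| ∈ [0, 126]

|CB| ∈ [3, 85]  (≈ [3.0000, 85.0000])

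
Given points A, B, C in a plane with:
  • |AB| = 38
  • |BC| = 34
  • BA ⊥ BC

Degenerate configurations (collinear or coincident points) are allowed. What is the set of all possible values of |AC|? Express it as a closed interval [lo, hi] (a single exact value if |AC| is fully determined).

|AB| ∈ {38}
|BC| ∈ {34}
|AC| ∈ {10·√(26)}

|AC| = 10·√(26)  (≈ 50.9902)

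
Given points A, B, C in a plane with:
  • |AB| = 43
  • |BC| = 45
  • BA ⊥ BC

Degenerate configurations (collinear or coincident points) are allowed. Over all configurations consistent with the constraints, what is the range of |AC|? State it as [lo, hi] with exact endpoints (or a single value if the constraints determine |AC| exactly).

|AC| = √(3874)  (≈ 62.2415)

|AB| ∈ {43}
|BC| ∈ {45}
|AC| ∈ {√(3874)}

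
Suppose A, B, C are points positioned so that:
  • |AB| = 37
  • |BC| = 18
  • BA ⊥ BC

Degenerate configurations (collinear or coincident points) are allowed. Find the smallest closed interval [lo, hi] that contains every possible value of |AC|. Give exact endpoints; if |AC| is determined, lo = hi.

|AC| = √(1693)  (≈ 41.1461)

|AB| ∈ {37}
|BC| ∈ {18}
|AC| ∈ {√(1693)}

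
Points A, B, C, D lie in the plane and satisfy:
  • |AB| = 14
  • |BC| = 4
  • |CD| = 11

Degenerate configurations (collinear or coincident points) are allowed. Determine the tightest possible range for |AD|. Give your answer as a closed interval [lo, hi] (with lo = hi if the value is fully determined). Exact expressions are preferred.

|AD| ∈ [0, 29]  (≈ [0.0000, 29.0000])

|AB| ∈ {14}
|BC| ∈ {4}
|CD| ∈ {11}
|AC| ∈ [10, 18]
|BD| ∈ [7, 15]
|AD| ∈ [0, 29]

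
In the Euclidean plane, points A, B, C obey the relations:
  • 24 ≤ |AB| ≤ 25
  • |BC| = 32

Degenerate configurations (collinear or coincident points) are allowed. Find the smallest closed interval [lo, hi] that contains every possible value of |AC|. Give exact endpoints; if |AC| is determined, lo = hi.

|AB| ∈ [24, 25]
|BC| ∈ {32}
|AC| ∈ [7, 57]

|AC| ∈ [7, 57]  (≈ [7.0000, 57.0000])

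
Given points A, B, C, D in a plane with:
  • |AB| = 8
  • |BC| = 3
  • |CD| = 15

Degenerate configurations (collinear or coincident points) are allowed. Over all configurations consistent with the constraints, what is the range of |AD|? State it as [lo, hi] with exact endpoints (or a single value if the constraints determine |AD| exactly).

|AD| ∈ [4, 26]  (≈ [4.0000, 26.0000])

|AB| ∈ {8}
|BC| ∈ {3}
|CD| ∈ {15}
|AC| ∈ [5, 11]
|BD| ∈ [12, 18]
|AD| ∈ [4, 26]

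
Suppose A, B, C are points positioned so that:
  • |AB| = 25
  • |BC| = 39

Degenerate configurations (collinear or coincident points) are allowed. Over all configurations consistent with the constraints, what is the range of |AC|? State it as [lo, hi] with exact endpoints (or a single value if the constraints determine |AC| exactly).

|AB| ∈ {25}
|BC| ∈ {39}
|AC| ∈ [14, 64]

|AC| ∈ [14, 64]  (≈ [14.0000, 64.0000])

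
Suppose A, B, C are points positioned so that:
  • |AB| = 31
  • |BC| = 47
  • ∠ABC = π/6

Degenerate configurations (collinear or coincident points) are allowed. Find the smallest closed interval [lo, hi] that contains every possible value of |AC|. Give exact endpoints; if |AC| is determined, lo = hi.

|AB| ∈ {31}
|BC| ∈ {47}
|AC| ∈ {√(3170 - 1457·√(3))}

|AC| = √(3170 - 1457·√(3))  (≈ 25.4244)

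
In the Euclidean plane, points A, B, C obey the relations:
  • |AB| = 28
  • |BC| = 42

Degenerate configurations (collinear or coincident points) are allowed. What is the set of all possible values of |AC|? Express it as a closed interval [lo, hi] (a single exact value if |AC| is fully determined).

|AB| ∈ {28}
|BC| ∈ {42}
|AC| ∈ [14, 70]

|AC| ∈ [14, 70]  (≈ [14.0000, 70.0000])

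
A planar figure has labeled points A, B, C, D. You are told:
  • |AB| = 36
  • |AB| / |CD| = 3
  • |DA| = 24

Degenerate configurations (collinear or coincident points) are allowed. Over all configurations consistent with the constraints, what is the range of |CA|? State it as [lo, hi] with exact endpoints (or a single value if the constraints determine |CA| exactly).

|CA| ∈ [12, 36]  (≈ [12.0000, 36.0000])

|AB| ∈ {36}
|AD| ∈ {24}
|CD| ∈ {12}
|BD| ∈ [12, 60]
|AC| ∈ [12, 36]
|BC| ∈ [0, 72]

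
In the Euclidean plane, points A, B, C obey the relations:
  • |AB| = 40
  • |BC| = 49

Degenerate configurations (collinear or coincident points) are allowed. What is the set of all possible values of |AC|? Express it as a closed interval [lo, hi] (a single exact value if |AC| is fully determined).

|AC| ∈ [9, 89]  (≈ [9.0000, 89.0000])

|AB| ∈ {40}
|BC| ∈ {49}
|AC| ∈ [9, 89]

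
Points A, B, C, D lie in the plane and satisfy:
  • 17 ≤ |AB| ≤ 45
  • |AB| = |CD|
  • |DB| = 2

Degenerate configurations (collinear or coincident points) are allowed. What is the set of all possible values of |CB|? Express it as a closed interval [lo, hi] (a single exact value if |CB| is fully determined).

|AB| ∈ [17, 45]
|BD| ∈ {2}
|CD| ∈ [17, 45]
|AD| ∈ [15, 47]
|BC| ∈ [15, 47]
|AC| ∈ [0, 92]

|CB| ∈ [15, 47]  (≈ [15.0000, 47.0000])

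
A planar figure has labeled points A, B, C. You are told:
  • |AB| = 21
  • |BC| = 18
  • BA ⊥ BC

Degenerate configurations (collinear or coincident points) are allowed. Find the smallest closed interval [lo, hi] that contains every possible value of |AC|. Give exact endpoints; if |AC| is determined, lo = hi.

|AC| = 3·√(85)  (≈ 27.6586)

|AB| ∈ {21}
|BC| ∈ {18}
|AC| ∈ {3·√(85)}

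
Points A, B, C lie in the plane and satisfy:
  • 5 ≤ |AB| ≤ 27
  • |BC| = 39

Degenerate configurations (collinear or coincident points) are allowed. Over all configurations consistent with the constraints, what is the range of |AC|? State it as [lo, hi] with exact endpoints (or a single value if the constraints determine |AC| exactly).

|AC| ∈ [12, 66]  (≈ [12.0000, 66.0000])

|AB| ∈ [5, 27]
|BC| ∈ {39}
|AC| ∈ [12, 66]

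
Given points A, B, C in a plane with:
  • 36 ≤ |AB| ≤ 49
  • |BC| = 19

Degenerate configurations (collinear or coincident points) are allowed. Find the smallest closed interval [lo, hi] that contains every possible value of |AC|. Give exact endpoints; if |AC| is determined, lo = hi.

|AB| ∈ [36, 49]
|BC| ∈ {19}
|AC| ∈ [17, 68]

|AC| ∈ [17, 68]  (≈ [17.0000, 68.0000])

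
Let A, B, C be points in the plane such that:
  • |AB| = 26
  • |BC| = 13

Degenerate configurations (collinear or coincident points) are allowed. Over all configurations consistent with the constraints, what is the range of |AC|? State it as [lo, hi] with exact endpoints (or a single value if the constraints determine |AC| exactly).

|AB| ∈ {26}
|BC| ∈ {13}
|AC| ∈ [13, 39]

|AC| ∈ [13, 39]  (≈ [13.0000, 39.0000])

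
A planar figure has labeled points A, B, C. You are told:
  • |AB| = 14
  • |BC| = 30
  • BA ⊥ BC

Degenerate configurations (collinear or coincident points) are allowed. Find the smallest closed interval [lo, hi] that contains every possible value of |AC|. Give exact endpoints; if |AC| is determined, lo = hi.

|AB| ∈ {14}
|BC| ∈ {30}
|AC| ∈ {2·√(274)}

|AC| = 2·√(274)  (≈ 33.1059)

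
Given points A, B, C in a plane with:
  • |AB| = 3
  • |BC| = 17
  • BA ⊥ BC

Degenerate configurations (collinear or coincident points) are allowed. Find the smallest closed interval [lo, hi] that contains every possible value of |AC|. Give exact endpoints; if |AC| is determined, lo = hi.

|AB| ∈ {3}
|BC| ∈ {17}
|AC| ∈ {√(298)}

|AC| = √(298)  (≈ 17.2627)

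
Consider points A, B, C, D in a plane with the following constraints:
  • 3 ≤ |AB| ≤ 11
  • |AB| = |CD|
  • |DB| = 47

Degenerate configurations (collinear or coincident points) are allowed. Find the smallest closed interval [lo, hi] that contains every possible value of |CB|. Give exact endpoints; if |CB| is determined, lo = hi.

|CB| ∈ [36, 58]  (≈ [36.0000, 58.0000])

|AB| ∈ [3, 11]
|BD| ∈ {47}
|CD| ∈ [3, 11]
|AD| ∈ [36, 58]
|BC| ∈ [36, 58]
|AC| ∈ [25, 69]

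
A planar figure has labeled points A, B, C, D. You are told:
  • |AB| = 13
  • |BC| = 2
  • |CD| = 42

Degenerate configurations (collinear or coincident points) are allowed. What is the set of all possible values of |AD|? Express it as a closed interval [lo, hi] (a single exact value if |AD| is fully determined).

|AD| ∈ [27, 57]  (≈ [27.0000, 57.0000])

|AB| ∈ {13}
|BC| ∈ {2}
|CD| ∈ {42}
|AC| ∈ [11, 15]
|BD| ∈ [40, 44]
|AD| ∈ [27, 57]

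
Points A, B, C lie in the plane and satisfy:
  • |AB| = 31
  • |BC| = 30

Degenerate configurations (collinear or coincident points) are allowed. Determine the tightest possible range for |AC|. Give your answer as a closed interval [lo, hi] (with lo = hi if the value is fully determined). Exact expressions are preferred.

|AB| ∈ {31}
|BC| ∈ {30}
|AC| ∈ [1, 61]

|AC| ∈ [1, 61]  (≈ [1.0000, 61.0000])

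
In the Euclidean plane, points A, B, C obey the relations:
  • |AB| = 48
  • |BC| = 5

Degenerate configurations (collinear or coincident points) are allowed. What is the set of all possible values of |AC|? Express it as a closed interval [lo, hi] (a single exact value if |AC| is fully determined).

|AB| ∈ {48}
|BC| ∈ {5}
|AC| ∈ [43, 53]

|AC| ∈ [43, 53]  (≈ [43.0000, 53.0000])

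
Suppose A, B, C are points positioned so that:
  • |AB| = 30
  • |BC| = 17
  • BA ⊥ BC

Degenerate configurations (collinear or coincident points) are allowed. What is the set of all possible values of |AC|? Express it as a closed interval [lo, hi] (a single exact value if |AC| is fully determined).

|AC| = √(1189)  (≈ 34.4819)

|AB| ∈ {30}
|BC| ∈ {17}
|AC| ∈ {√(1189)}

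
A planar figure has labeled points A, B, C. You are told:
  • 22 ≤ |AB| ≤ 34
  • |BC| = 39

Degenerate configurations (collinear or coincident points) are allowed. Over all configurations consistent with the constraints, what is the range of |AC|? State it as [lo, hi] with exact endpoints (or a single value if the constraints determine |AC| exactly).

|AC| ∈ [5, 73]  (≈ [5.0000, 73.0000])

|AB| ∈ [22, 34]
|BC| ∈ {39}
|AC| ∈ [5, 73]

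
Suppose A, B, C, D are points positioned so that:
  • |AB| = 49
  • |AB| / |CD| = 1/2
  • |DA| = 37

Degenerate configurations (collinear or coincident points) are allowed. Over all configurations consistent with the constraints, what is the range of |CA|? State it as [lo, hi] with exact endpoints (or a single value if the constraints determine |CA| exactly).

|AB| ∈ {49}
|AD| ∈ {37}
|CD| ∈ {98}
|BD| ∈ [12, 86]
|AC| ∈ [61, 135]
|BC| ∈ [12, 184]

|CA| ∈ [61, 135]  (≈ [61.0000, 135.0000])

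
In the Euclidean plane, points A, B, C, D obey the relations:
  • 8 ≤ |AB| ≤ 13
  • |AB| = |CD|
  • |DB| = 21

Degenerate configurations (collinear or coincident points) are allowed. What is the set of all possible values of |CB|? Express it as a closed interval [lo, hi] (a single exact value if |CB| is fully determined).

|CB| ∈ [8, 34]  (≈ [8.0000, 34.0000])

|AB| ∈ [8, 13]
|BD| ∈ {21}
|CD| ∈ [8, 13]
|AD| ∈ [8, 34]
|BC| ∈ [8, 34]
|AC| ∈ [0, 47]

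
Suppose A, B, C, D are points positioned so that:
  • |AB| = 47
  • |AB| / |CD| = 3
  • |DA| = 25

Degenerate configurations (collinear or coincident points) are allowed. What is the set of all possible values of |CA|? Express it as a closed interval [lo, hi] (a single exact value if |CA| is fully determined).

|CA| ∈ [28/3, 122/3]  (≈ [9.3333, 40.6667])

|AB| ∈ {47}
|AD| ∈ {25}
|CD| ∈ {47/3}
|BD| ∈ [22, 72]
|AC| ∈ [28/3, 122/3]
|BC| ∈ [19/3, 263/3]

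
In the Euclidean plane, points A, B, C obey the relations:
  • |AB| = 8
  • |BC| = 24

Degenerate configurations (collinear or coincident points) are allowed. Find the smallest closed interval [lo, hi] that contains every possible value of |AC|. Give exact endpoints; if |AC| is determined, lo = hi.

|AB| ∈ {8}
|BC| ∈ {24}
|AC| ∈ [16, 32]

|AC| ∈ [16, 32]  (≈ [16.0000, 32.0000])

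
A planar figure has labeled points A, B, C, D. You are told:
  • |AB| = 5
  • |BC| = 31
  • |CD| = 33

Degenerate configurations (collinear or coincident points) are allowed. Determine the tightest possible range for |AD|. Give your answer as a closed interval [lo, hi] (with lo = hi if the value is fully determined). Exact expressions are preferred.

|AD| ∈ [0, 69]  (≈ [0.0000, 69.0000])

|AB| ∈ {5}
|BC| ∈ {31}
|CD| ∈ {33}
|AC| ∈ [26, 36]
|BD| ∈ [2, 64]
|AD| ∈ [0, 69]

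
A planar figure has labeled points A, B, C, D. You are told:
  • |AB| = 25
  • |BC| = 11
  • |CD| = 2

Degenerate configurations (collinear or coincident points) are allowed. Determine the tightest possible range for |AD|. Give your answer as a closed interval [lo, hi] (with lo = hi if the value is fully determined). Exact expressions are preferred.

|AD| ∈ [12, 38]  (≈ [12.0000, 38.0000])

|AB| ∈ {25}
|BC| ∈ {11}
|CD| ∈ {2}
|AC| ∈ [14, 36]
|BD| ∈ [9, 13]
|AD| ∈ [12, 38]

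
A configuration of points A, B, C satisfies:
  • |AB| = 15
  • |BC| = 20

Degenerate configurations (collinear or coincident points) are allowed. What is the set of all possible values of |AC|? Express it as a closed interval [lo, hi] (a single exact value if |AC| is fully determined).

|AB| ∈ {15}
|BC| ∈ {20}
|AC| ∈ [5, 35]

|AC| ∈ [5, 35]  (≈ [5.0000, 35.0000])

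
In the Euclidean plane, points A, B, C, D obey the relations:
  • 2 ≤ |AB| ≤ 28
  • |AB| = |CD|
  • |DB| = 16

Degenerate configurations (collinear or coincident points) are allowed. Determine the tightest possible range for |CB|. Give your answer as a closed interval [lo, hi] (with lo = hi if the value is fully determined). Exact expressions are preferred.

|CB| ∈ [0, 44]  (≈ [0.0000, 44.0000])

|AB| ∈ [2, 28]
|BD| ∈ {16}
|CD| ∈ [2, 28]
|AD| ∈ [0, 44]
|BC| ∈ [0, 44]
|AC| ∈ [0, 72]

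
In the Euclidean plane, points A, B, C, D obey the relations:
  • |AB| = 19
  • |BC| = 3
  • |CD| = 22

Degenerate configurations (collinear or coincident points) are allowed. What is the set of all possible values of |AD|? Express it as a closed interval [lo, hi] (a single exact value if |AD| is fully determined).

|AD| ∈ [0, 44]  (≈ [0.0000, 44.0000])

|AB| ∈ {19}
|BC| ∈ {3}
|CD| ∈ {22}
|AC| ∈ [16, 22]
|BD| ∈ [19, 25]
|AD| ∈ [0, 44]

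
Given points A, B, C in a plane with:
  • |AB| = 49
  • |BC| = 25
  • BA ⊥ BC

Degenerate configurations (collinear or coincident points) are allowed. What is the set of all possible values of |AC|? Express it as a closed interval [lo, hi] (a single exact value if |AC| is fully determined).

|AB| ∈ {49}
|BC| ∈ {25}
|AC| ∈ {√(3026)}

|AC| = √(3026)  (≈ 55.0091)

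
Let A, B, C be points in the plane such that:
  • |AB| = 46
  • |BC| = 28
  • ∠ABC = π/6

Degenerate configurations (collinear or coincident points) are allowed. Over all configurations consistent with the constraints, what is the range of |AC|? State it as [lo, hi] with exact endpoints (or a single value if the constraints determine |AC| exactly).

|AB| ∈ {46}
|BC| ∈ {28}
|AC| ∈ {2·√(725 - 322·√(3))}

|AC| = 2·√(725 - 322·√(3))  (≈ 25.8673)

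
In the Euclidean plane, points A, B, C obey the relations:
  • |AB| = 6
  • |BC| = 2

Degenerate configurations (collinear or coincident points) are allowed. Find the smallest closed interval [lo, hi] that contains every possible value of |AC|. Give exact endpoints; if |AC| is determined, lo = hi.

|AC| ∈ [4, 8]  (≈ [4.0000, 8.0000])

|AB| ∈ {6}
|BC| ∈ {2}
|AC| ∈ [4, 8]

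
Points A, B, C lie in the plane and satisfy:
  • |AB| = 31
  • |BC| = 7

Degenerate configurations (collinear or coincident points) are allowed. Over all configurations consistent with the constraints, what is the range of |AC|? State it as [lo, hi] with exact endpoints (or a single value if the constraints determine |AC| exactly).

|AC| ∈ [24, 38]  (≈ [24.0000, 38.0000])

|AB| ∈ {31}
|BC| ∈ {7}
|AC| ∈ [24, 38]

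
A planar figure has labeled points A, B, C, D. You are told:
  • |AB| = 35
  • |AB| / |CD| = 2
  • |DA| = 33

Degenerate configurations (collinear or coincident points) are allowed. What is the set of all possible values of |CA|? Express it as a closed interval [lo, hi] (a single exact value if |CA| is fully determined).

|CA| ∈ [31/2, 101/2]  (≈ [15.5000, 50.5000])

|AB| ∈ {35}
|AD| ∈ {33}
|CD| ∈ {35/2}
|BD| ∈ [2, 68]
|AC| ∈ [31/2, 101/2]
|BC| ∈ [0, 171/2]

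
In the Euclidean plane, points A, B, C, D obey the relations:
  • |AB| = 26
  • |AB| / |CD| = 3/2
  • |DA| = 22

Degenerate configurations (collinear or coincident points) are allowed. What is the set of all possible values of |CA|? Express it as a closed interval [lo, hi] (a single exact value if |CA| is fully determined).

|AB| ∈ {26}
|AD| ∈ {22}
|CD| ∈ {52/3}
|BD| ∈ [4, 48]
|AC| ∈ [14/3, 118/3]
|BC| ∈ [0, 196/3]

|CA| ∈ [14/3, 118/3]  (≈ [4.6667, 39.3333])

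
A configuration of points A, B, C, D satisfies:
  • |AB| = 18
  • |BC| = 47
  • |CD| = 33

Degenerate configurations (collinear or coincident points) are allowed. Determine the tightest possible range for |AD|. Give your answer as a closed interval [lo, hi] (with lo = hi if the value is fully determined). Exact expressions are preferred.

|AD| ∈ [0, 98]  (≈ [0.0000, 98.0000])

|AB| ∈ {18}
|BC| ∈ {47}
|CD| ∈ {33}
|AC| ∈ [29, 65]
|BD| ∈ [14, 80]
|AD| ∈ [0, 98]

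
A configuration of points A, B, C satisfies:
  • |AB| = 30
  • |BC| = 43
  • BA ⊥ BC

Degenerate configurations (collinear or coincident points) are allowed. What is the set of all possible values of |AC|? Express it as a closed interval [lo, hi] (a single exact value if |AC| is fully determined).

|AC| = √(2749)  (≈ 52.4309)

|AB| ∈ {30}
|BC| ∈ {43}
|AC| ∈ {√(2749)}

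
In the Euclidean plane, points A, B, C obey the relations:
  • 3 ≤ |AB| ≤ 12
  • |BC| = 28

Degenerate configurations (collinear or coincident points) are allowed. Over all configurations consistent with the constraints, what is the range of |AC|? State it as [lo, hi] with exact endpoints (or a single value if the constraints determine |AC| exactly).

|AC| ∈ [16, 40]  (≈ [16.0000, 40.0000])

|AB| ∈ [3, 12]
|BC| ∈ {28}
|AC| ∈ [16, 40]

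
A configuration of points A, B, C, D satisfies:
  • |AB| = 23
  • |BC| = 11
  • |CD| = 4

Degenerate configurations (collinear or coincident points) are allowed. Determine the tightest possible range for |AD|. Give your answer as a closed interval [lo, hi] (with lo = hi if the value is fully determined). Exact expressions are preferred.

|AB| ∈ {23}
|BC| ∈ {11}
|CD| ∈ {4}
|AC| ∈ [12, 34]
|BD| ∈ [7, 15]
|AD| ∈ [8, 38]

|AD| ∈ [8, 38]  (≈ [8.0000, 38.0000])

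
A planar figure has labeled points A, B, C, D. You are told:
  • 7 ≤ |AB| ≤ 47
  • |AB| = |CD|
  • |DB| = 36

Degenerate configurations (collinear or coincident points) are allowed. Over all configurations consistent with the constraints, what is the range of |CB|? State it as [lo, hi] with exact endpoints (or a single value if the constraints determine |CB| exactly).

|AB| ∈ [7, 47]
|BD| ∈ {36}
|CD| ∈ [7, 47]
|AD| ∈ [0, 83]
|BC| ∈ [0, 83]
|AC| ∈ [0, 130]

|CB| ∈ [0, 83]  (≈ [0.0000, 83.0000])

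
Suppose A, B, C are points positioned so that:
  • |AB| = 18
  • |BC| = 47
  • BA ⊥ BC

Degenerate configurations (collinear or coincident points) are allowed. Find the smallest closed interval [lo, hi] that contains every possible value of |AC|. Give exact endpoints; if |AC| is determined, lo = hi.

|AB| ∈ {18}
|BC| ∈ {47}
|AC| ∈ {√(2533)}

|AC| = √(2533)  (≈ 50.3289)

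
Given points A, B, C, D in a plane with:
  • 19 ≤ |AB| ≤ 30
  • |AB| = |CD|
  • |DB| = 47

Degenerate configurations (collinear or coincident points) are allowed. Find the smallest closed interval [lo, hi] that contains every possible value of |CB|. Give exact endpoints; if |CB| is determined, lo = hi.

|AB| ∈ [19, 30]
|BD| ∈ {47}
|CD| ∈ [19, 30]
|AD| ∈ [17, 77]
|BC| ∈ [17, 77]
|AC| ∈ [0, 107]

|CB| ∈ [17, 77]  (≈ [17.0000, 77.0000])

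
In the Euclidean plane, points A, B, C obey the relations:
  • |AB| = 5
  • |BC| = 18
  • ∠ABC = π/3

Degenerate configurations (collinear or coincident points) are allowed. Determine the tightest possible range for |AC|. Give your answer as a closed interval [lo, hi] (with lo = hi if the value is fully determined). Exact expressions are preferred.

|AB| ∈ {5}
|BC| ∈ {18}
|AC| ∈ {√(259)}

|AC| = √(259)  (≈ 16.0935)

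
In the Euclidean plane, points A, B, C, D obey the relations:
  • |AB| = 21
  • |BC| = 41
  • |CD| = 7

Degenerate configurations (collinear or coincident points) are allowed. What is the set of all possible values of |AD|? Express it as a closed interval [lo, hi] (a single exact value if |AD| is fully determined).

|AD| ∈ [13, 69]  (≈ [13.0000, 69.0000])

|AB| ∈ {21}
|BC| ∈ {41}
|CD| ∈ {7}
|AC| ∈ [20, 62]
|BD| ∈ [34, 48]
|AD| ∈ [13, 69]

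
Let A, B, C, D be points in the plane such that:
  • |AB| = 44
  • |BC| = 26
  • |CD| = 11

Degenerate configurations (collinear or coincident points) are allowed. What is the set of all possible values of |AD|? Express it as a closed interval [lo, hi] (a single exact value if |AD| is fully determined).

|AD| ∈ [7, 81]  (≈ [7.0000, 81.0000])

|AB| ∈ {44}
|BC| ∈ {26}
|CD| ∈ {11}
|AC| ∈ [18, 70]
|BD| ∈ [15, 37]
|AD| ∈ [7, 81]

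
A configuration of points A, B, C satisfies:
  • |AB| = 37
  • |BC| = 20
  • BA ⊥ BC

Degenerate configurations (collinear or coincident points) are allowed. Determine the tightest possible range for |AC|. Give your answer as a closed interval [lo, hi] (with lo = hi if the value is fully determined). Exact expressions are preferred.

|AB| ∈ {37}
|BC| ∈ {20}
|AC| ∈ {√(1769)}

|AC| = √(1769)  (≈ 42.0595)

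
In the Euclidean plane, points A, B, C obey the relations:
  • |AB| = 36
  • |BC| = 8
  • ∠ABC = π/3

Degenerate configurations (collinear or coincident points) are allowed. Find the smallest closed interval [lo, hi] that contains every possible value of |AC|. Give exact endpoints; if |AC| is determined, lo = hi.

|AC| = 4·√(67)  (≈ 32.7414)

|AB| ∈ {36}
|BC| ∈ {8}
|AC| ∈ {4·√(67)}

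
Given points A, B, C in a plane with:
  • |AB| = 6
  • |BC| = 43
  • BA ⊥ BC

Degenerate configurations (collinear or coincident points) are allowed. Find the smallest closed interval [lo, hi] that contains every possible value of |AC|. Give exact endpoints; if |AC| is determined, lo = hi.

|AB| ∈ {6}
|BC| ∈ {43}
|AC| ∈ {√(1885)}

|AC| = √(1885)  (≈ 43.4166)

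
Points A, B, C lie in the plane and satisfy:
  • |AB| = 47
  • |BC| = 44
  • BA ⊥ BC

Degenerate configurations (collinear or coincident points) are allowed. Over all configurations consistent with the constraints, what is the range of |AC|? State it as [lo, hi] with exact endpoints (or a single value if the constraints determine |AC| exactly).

|AB| ∈ {47}
|BC| ∈ {44}
|AC| ∈ {√(4145)}

|AC| = √(4145)  (≈ 64.3817)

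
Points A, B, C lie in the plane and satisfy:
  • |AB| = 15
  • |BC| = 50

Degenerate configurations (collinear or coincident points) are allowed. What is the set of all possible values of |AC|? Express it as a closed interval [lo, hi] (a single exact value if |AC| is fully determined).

|AB| ∈ {15}
|BC| ∈ {50}
|AC| ∈ [35, 65]

|AC| ∈ [35, 65]  (≈ [35.0000, 65.0000])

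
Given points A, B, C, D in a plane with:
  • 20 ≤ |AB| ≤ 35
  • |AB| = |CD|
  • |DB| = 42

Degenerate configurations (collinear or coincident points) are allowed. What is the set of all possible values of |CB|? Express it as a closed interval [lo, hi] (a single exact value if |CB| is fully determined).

|CB| ∈ [7, 77]  (≈ [7.0000, 77.0000])

|AB| ∈ [20, 35]
|BD| ∈ {42}
|CD| ∈ [20, 35]
|AD| ∈ [7, 77]
|BC| ∈ [7, 77]
|AC| ∈ [0, 112]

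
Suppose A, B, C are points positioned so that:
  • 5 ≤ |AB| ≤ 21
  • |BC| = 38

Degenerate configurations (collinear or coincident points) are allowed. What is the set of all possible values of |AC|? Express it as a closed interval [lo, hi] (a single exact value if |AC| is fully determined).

|AB| ∈ [5, 21]
|BC| ∈ {38}
|AC| ∈ [17, 59]

|AC| ∈ [17, 59]  (≈ [17.0000, 59.0000])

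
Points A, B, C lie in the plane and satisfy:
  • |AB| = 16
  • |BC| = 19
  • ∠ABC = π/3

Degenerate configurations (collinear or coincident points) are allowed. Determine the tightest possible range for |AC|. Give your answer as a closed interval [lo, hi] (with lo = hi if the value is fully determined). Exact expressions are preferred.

|AC| = √(313)  (≈ 17.6918)

|AB| ∈ {16}
|BC| ∈ {19}
|AC| ∈ {√(313)}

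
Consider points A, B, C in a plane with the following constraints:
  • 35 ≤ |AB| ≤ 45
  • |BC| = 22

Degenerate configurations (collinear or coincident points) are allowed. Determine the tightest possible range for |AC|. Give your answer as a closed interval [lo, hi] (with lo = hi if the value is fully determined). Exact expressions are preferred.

|AB| ∈ [35, 45]
|BC| ∈ {22}
|AC| ∈ [13, 67]

|AC| ∈ [13, 67]  (≈ [13.0000, 67.0000])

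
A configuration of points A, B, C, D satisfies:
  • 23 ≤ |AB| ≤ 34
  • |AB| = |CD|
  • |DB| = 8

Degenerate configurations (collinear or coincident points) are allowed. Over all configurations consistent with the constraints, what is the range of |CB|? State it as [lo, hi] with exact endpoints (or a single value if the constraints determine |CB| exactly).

|CB| ∈ [15, 42]  (≈ [15.0000, 42.0000])

|AB| ∈ [23, 34]
|BD| ∈ {8}
|CD| ∈ [23, 34]
|AD| ∈ [15, 42]
|BC| ∈ [15, 42]
|AC| ∈ [0, 76]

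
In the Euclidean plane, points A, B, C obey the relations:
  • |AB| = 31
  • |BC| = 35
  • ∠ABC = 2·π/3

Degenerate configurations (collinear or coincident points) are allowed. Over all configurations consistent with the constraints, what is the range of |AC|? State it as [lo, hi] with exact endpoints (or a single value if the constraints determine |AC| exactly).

|AC| = √(3271)  (≈ 57.1927)

|AB| ∈ {31}
|BC| ∈ {35}
|AC| ∈ {√(3271)}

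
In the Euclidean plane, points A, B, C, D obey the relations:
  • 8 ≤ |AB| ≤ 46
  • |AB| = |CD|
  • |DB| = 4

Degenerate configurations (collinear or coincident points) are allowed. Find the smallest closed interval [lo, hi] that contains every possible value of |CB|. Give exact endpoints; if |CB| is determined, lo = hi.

|AB| ∈ [8, 46]
|BD| ∈ {4}
|CD| ∈ [8, 46]
|AD| ∈ [4, 50]
|BC| ∈ [4, 50]
|AC| ∈ [0, 96]

|CB| ∈ [4, 50]  (≈ [4.0000, 50.0000])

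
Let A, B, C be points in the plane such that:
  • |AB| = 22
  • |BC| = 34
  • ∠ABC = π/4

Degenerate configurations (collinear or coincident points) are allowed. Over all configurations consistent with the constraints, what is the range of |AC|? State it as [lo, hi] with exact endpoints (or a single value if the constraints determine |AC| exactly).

|AB| ∈ {22}
|BC| ∈ {34}
|AC| ∈ {2·√(410 - 187·√(2))}

|AC| = 2·√(410 - 187·√(2))  (≈ 24.1282)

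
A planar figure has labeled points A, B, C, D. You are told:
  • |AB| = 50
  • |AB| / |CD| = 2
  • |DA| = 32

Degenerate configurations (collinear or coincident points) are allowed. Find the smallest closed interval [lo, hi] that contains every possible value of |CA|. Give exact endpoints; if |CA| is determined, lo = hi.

|AB| ∈ {50}
|AD| ∈ {32}
|CD| ∈ {25}
|BD| ∈ [18, 82]
|AC| ∈ [7, 57]
|BC| ∈ [0, 107]

|CA| ∈ [7, 57]  (≈ [7.0000, 57.0000])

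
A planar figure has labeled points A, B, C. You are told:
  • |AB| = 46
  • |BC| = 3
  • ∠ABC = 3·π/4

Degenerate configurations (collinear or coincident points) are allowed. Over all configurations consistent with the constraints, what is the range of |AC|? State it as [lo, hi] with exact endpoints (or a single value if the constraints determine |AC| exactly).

|AC| = √(138·√(2) + 2125)  (≈ 48.1681)

|AB| ∈ {46}
|BC| ∈ {3}
|AC| ∈ {√(138·√(2) + 2125)}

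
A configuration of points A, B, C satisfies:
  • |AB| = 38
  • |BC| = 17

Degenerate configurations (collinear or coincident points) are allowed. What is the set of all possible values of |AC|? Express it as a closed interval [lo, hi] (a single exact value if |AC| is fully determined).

|AC| ∈ [21, 55]  (≈ [21.0000, 55.0000])

|AB| ∈ {38}
|BC| ∈ {17}
|AC| ∈ [21, 55]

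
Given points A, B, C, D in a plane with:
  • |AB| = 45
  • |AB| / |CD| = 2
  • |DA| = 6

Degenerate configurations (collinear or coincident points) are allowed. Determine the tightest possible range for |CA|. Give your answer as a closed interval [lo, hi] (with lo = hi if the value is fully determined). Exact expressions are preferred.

|CA| ∈ [33/2, 57/2]  (≈ [16.5000, 28.5000])

|AB| ∈ {45}
|AD| ∈ {6}
|CD| ∈ {45/2}
|BD| ∈ [39, 51]
|AC| ∈ [33/2, 57/2]
|BC| ∈ [33/2, 147/2]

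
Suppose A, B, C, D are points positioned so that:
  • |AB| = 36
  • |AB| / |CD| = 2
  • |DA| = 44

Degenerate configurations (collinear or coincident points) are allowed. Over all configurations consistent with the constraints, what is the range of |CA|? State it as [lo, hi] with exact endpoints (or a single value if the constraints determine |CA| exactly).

|CA| ∈ [26, 62]  (≈ [26.0000, 62.0000])

|AB| ∈ {36}
|AD| ∈ {44}
|CD| ∈ {18}
|BD| ∈ [8, 80]
|AC| ∈ [26, 62]
|BC| ∈ [0, 98]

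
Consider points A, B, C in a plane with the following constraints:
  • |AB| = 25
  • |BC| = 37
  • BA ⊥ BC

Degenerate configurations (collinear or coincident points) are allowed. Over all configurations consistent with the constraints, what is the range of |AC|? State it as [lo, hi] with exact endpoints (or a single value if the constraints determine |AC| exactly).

|AC| = √(1994)  (≈ 44.6542)

|AB| ∈ {25}
|BC| ∈ {37}
|AC| ∈ {√(1994)}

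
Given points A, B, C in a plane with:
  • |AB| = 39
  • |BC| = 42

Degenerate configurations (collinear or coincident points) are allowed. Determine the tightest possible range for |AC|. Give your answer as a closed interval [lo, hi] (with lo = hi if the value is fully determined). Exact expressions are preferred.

|AC| ∈ [3, 81]  (≈ [3.0000, 81.0000])

|AB| ∈ {39}
|BC| ∈ {42}
|AC| ∈ [3, 81]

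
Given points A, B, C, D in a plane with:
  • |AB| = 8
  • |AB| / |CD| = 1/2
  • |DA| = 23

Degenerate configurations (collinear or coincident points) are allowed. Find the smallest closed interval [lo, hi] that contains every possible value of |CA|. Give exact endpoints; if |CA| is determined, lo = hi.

|CA| ∈ [7, 39]  (≈ [7.0000, 39.0000])

|AB| ∈ {8}
|AD| ∈ {23}
|CD| ∈ {16}
|BD| ∈ [15, 31]
|AC| ∈ [7, 39]
|BC| ∈ [0, 47]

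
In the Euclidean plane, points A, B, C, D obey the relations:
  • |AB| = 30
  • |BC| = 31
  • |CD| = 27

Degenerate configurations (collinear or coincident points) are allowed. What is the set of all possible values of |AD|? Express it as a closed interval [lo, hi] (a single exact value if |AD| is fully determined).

|AD| ∈ [0, 88]  (≈ [0.0000, 88.0000])

|AB| ∈ {30}
|BC| ∈ {31}
|CD| ∈ {27}
|AC| ∈ [1, 61]
|BD| ∈ [4, 58]
|AD| ∈ [0, 88]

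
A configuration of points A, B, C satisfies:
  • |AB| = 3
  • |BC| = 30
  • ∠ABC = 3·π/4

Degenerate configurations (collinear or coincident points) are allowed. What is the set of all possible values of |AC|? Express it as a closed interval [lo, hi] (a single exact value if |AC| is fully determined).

|AC| = 3·√(10·√(2) + 101)  (≈ 32.1913)

|AB| ∈ {3}
|BC| ∈ {30}
|AC| ∈ {3·√(10·√(2) + 101)}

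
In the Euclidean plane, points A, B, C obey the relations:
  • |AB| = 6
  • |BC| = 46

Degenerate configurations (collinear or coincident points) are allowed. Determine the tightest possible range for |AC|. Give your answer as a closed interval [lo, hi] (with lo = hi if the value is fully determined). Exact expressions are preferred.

|AB| ∈ {6}
|BC| ∈ {46}
|AC| ∈ [40, 52]

|AC| ∈ [40, 52]  (≈ [40.0000, 52.0000])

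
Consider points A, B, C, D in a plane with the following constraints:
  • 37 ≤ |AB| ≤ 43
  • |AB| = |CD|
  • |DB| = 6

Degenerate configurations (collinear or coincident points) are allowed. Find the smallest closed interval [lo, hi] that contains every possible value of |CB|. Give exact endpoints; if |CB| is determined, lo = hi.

|CB| ∈ [31, 49]  (≈ [31.0000, 49.0000])

|AB| ∈ [37, 43]
|BD| ∈ {6}
|CD| ∈ [37, 43]
|AD| ∈ [31, 49]
|BC| ∈ [31, 49]
|AC| ∈ [0, 92]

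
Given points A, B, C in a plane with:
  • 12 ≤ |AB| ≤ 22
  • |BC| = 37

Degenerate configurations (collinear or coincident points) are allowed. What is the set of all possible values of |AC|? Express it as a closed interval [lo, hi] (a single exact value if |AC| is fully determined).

|AB| ∈ [12, 22]
|BC| ∈ {37}
|AC| ∈ [15, 59]

|AC| ∈ [15, 59]  (≈ [15.0000, 59.0000])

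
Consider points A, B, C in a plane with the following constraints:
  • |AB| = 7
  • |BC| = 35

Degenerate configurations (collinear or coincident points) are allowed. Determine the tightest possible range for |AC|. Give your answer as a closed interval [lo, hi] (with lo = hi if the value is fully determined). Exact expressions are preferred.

|AB| ∈ {7}
|BC| ∈ {35}
|AC| ∈ [28, 42]

|AC| ∈ [28, 42]  (≈ [28.0000, 42.0000])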